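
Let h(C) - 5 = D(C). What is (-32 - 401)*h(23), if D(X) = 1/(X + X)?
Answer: -100023/46 ≈ -2174.4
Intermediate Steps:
D(X) = 1/(2*X)
h(C) = 5 + 1/(2*C)
(-32 - 401)*h(23) = (-32 - 401)*(5 + (½)/23) = -433*(5 + (½)*(1/23)) = -433*(5 + 1/46) = -433*231/46 = -100023/46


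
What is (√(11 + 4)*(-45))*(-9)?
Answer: 405*√15 ≈ 1568.6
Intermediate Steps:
(√(11 + 4)*(-45))*(-9) = (√15*(-45))*(-9) = -45*√15*(-9) = 405*√15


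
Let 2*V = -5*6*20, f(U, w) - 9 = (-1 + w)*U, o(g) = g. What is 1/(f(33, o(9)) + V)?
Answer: -1/27 ≈ -0.037037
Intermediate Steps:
f(U, w) = 9 + U*(-1 + w) (f(U, w) = 9 + (-1 + w)*U = 9 + U*(-1 + w))
V = -300 (V = (-5*6*20)/2 = (-30*20)/2 = (½)*(-600) = -300)
1/(f(33, o(9)) + V) = 1/((9 - 1*33 + 33*9) - 300) = 1/((9 - 33 + 297) - 300) = 1/(273 - 300) = 1/(-27) = -1/27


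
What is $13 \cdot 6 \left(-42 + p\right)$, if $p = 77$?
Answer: $2730$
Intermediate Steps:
$13 \cdot 6 \left(-42 + p\right) = 13 \cdot 6 \left(-42 + 77\right) = 78 \cdot 35 = 2730$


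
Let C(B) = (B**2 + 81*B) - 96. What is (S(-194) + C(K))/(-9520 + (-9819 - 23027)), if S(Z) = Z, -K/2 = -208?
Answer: -103231/21183 ≈ -4.8733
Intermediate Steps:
K = 416 (K = -2*(-208) = 416)
C(B) = -96 + B**2 + 81*B
(S(-194) + C(K))/(-9520 + (-9819 - 23027)) = (-194 + (-96 + 416**2 + 81*416))/(-9520 + (-9819 - 23027)) = (-194 + (-96 + 173056 + 33696))/(-9520 - 32846) = (-194 + 206656)/(-42366) = 206462*(-1/42366) = -103231/21183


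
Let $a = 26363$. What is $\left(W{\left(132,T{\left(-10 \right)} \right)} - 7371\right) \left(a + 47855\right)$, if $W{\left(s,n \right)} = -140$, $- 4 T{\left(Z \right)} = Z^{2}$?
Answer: $-557451398$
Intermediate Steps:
$T{\left(Z \right)} = - \frac{Z^{2}}{4}$
$\left(W{\left(132,T{\left(-10 \right)} \right)} - 7371\right) \left(a + 47855\right) = \left(-140 - 7371\right) \left(26363 + 47855\right) = \left(-7511\right) 74218 = -557451398$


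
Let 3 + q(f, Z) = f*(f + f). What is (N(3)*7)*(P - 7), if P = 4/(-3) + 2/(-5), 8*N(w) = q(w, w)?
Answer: -917/8 ≈ -114.63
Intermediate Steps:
q(f, Z) = -3 + 2*f**2 (q(f, Z) = -3 + f*(f + f) = -3 + f*(2*f) = -3 + 2*f**2)
N(w) = -3/8 + w**2/4 (N(w) = (-3 + 2*w**2)/8 = -3/8 + w**2/4)
P = -26/15 (P = 4*(-1/3) + 2*(-1/5) = -4/3 - 2/5 = -26/15 ≈ -1.7333)
(N(3)*7)*(P - 7) = ((-3/8 + (1/4)*3**2)*7)*(-26/15 - 7) = ((-3/8 + (1/4)*9)*7)*(-131/15) = ((-3/8 + 9/4)*7)*(-131/15) = ((15/8)*7)*(-131/15) = (105/8)*(-131/15) = -917/8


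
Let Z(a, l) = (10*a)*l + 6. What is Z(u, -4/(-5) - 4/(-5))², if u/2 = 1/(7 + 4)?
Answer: 9604/121 ≈ 79.372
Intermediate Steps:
u = 2/11 (u = 2/(7 + 4) = 2/11 ≈ 0.18182)
Z(a, l) = 6 + 10*a*l (Z(a, l) = 10*a*l + 6 = 6 + 10*a*l)
Z(u, -4/(-5) - 4/(-5))² = (6 + 10*(2/11)*(-4/(-5) - 4/(-5)))² = (6 + 10*(2/11)*(-4*(-⅕) - 4*(-⅕)))² = (6 + 10*(2/11)*(⅘ + ⅘))² = (6 + 10*(2/11)*(8/5))² = (6 + 32/11)² = (98/11)² = 9604/121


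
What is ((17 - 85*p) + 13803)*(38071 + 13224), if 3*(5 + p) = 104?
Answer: 1738644025/3 ≈ 5.7955e+8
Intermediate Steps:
p = 89/3 (p = -5 + (⅓)*104 = -5 + 104/3 = 89/3 ≈ 29.667)
((17 - 85*p) + 13803)*(38071 + 13224) = ((17 - 85*89/3) + 13803)*(38071 + 13224) = ((17 - 7565/3) + 13803)*51295 = (-7514/3 + 13803)*51295 = (33895/3)*51295 = 1738644025/3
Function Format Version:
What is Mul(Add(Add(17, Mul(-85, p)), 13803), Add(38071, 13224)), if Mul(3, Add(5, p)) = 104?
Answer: Rational(1738644025, 3) ≈ 5.7955e+8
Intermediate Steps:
p = Rational(89, 3) (p = Add(-5, Mul(Rational(1, 3), 104)) = Add(-5, Rational(104, 3)) = Rational(89, 3) ≈ 29.667)
Mul(Add(Add(17, Mul(-85, p)), 13803), Add(38071, 13224)) = Mul(Add(Add(17, Mul(-85, Rational(89, 3))), 13803), Add(38071, 13224)) = Mul(Add(Add(17, Rational(-7565, 3)), 13803), 51295) = Mul(Add(Rational(-7514, 3), 13803), 51295) = Mul(Rational(33895, 3), 51295) = Rational(1738644025, 3)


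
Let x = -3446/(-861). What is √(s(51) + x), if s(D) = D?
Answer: √40774377/861 ≈ 7.4164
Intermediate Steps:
x = 3446/861 (x = -3446*(-1/861) = 3446/861 ≈ 4.0023)
√(s(51) + x) = √(51 + 3446/861) = √(47357/861) = √40774377/861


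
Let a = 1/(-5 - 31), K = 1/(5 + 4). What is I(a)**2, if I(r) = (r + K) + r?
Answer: 1/324 ≈ 0.0030864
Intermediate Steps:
K = 1/9 ≈ 0.11111
a = -1/36 (a = 1/(-36) = -1/36 ≈ -0.027778)
I(r) = 1/9 + 2*r (I(r) = (r + 1/9) + r = (1/9 + r) + r = 1/9 + 2*r)
I(a)**2 = (1/9 + 2*(-1/36))**2 = (1/9 - 1/18)**2 = (1/18)**2 = 1/324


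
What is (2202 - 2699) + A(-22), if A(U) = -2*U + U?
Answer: -475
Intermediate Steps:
A(U) = -U
(2202 - 2699) + A(-22) = (2202 - 2699) - 1*(-22) = -497 + 22 = -475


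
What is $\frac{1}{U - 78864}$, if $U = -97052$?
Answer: $- \frac{1}{175916} \approx -5.6845 \cdot 10^{-6}$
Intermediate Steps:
$\frac{1}{U - 78864} = \frac{1}{-97052 - 78864} = \frac{1}{-175916} = - \frac{1}{175916}$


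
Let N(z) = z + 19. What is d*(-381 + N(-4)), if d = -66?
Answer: 24156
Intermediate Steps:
N(z) = 19 + z
d*(-381 + N(-4)) = -66*(-381 + (19 - 4)) = -66*(-381 + 15) = -66*(-366) = 24156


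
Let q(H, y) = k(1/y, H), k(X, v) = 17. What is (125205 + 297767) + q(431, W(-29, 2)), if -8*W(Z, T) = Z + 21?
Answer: 422989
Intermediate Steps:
W(Z, T) = -21/8 - Z/8 (W(Z, T) = -(Z + 21)/8 = -(21 + Z)/8 = -21/8 - Z/8)
q(H, y) = 17
(125205 + 297767) + q(431, W(-29, 2)) = (125205 + 297767) + 17 = 422972 + 17 = 422989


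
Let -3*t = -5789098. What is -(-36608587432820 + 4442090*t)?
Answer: 84110067963640/3 ≈ 2.8037e+13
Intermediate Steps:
t = 5789098/3 (t = -⅓*(-5789098) = 5789098/3 ≈ 1.9297e+6)
-(-36608587432820 + 4442090*t) = -4442090/(1/(-8241298 + 5789098/3)) = -4442090/(1/(-18934796/3)) = -4442090/(-3/18934796) = -4442090*(-18934796/3) = 84110067963640/3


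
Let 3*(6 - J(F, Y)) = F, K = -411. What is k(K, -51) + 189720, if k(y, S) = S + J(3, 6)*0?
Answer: 189669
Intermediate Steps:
J(F, Y) = 6 - F/3
k(y, S) = S (k(y, S) = S + (6 - 1/3*3)*0 = S + (6 - 1)*0 = S + 5*0 = S + 0 = S)
k(K, -51) + 189720 = -51 + 189720 = 189669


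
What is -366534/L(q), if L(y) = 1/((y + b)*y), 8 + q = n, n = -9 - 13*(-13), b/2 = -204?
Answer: 14262571008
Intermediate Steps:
b = -408 (b = 2*(-204) = -408)
n = 160 (n = -9 + 169 = 160)
q = 152 (q = -8 + 160 = 152)
L(y) = 1/(y*(-408 + y)) (L(y) = 1/((y - 408)*y) = 1/((-408 + y)*y) = 1/(y*(-408 + y)))
-366534/L(q) = -366534/(1/(152*(-408 + 152))) = -366534/((1/152)/(-256)) = -366534/((1/152)*(-1/256)) = -366534/(-1/38912) = -366534*(-38912) = 14262571008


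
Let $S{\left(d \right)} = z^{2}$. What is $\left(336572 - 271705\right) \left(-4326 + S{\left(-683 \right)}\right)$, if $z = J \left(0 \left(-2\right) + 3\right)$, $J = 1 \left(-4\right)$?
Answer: $-271273794$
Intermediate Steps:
$J = -4$
$z = -12$ ($z = - 4 \left(0 \left(-2\right) + 3\right) = - 4 \left(0 + 3\right) = \left(-4\right) 3 = -12$)
$S{\left(d \right)} = 144$ ($S{\left(d \right)} = \left(-12\right)^{2} = 144$)
$\left(336572 - 271705\right) \left(-4326 + S{\left(-683 \right)}\right) = \left(336572 - 271705\right) \left(-4326 + 144\right) = 64867 \left(-4182\right) = -271273794$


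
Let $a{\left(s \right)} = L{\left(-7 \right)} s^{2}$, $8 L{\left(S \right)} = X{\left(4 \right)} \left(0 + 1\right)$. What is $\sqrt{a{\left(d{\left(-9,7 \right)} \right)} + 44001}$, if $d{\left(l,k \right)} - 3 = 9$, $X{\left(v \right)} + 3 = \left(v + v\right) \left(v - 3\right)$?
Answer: $3 \sqrt{4899} \approx 209.98$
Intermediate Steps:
$X{\left(v \right)} = -3 + 2 v \left(-3 + v\right)$ ($X{\left(v \right)} = -3 + \left(v + v\right) \left(v - 3\right) = -3 + 2 v \left(-3 + v\right)$)
$L{\left(S \right)} = \frac{5}{8}$ ($L{\left(S \right)} = \frac{\left(-3 - 24 + 2 \cdot 4^{2}\right) \left(0 + 1\right)}{8} = \frac{\left(-3 - 24 + 2 \cdot 16\right) 1}{8} = \frac{\left(-3 - 24 + 32\right) 1}{8} = \frac{5 \cdot 1}{8} = \frac{1}{8} \cdot 5 = \frac{5}{8}$)
$d{\left(l,k \right)} = 12$ ($d{\left(l,k \right)} = 3 + 9 = 12$)
$a{\left(s \right)} = \frac{5 s^{2}}{8}$
$\sqrt{a{\left(d{\left(-9,7 \right)} \right)} + 44001} = \sqrt{\frac{5 \cdot 12^{2}}{8} + 44001} = \sqrt{\frac{5}{8} \cdot 144 + 44001} = \sqrt{90 + 44001} = \sqrt{44091} = 3 \sqrt{4899}$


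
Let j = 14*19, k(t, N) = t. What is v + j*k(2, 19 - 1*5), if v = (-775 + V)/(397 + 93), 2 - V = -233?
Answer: 26014/49 ≈ 530.90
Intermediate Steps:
V = 235 (V = 2 - 1*(-233) = 2 + 233 = 235)
v = -54/49 (v = (-775 + 235)/(397 + 93) = -540/490 = -540*1/490 = -54/49 ≈ -1.1020)
j = 266
v + j*k(2, 19 - 1*5) = -54/49 + 266*2 = -54/49 + 532 = 26014/49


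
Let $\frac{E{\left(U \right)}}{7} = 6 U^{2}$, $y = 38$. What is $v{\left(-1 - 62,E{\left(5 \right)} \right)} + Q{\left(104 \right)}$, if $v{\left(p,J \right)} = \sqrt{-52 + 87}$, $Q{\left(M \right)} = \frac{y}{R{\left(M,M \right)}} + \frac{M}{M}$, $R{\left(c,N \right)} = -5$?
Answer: $- \frac{33}{5} + \sqrt{35} \approx -0.68392$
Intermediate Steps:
$E{\left(U \right)} = 42 U^{2}$ ($E{\left(U \right)} = 7 \cdot 6 U^{2} = 42 U^{2}$)
$Q{\left(M \right)} = - \frac{33}{5}$ ($Q{\left(M \right)} = \frac{38}{-5} + \frac{M}{M} = 38 \left(- \frac{1}{5}\right) + 1 = - \frac{38}{5} + 1 = - \frac{33}{5}$)
$v{\left(p,J \right)} = \sqrt{35}$
$v{\left(-1 - 62,E{\left(5 \right)} \right)} + Q{\left(104 \right)} = \sqrt{35} - \frac{33}{5} = - \frac{33}{5} + \sqrt{35}$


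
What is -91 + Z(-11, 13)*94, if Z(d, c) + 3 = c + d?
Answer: -185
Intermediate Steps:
Z(d, c) = -3 + c + d (Z(d, c) = -3 + (c + d) = -3 + c + d)
-91 + Z(-11, 13)*94 = -91 + (-3 + 13 - 11)*94 = -91 - 1*94 = -91 - 94 = -185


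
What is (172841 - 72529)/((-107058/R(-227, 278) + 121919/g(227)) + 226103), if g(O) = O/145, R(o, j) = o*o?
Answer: 2584488524/7831859157 ≈ 0.33000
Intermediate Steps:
R(o, j) = o²
g(O) = O/145 (g(O) = O*(1/145) = O/145)
(172841 - 72529)/((-107058/R(-227, 278) + 121919/g(227)) + 226103) = (172841 - 72529)/((-107058/((-227)²) + 121919/(((1/145)*227))) + 226103) = 100312/((-107058/51529 + 121919/(227/145)) + 226103) = 100312/((-107058*1/51529 + 121919*(145/227)) + 226103) = 100312/((-107058/51529 + 17678255/227) + 226103) = 100312/(4012856827/51529 + 226103) = 100312/(15663718314/51529) = 100312*(51529/15663718314) = 2584488524/7831859157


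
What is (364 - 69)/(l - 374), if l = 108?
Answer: -295/266 ≈ -1.1090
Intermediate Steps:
(364 - 69)/(l - 374) = (364 - 69)/(108 - 374) = 295/(-266) = 295*(-1/266) = -295/266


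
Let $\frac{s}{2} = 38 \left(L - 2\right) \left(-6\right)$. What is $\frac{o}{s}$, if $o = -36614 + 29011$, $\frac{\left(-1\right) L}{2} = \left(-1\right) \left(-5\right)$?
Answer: $- \frac{7603}{5472} \approx -1.3894$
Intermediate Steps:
$L = -10$ ($L = - 2 \left(\left(-1\right) \left(-5\right)\right) = \left(-2\right) 5 = -10$)
$o = -7603$
$s = 5472$ ($s = 2 \cdot 38 \left(-10 - 2\right) \left(-6\right) = 2 \cdot 38 \left(\left(-12\right) \left(-6\right)\right) = 2 \cdot 38 \cdot 72 = 2 \cdot 2736 = 5472$)
$\frac{o}{s} = - \frac{7603}{5472}$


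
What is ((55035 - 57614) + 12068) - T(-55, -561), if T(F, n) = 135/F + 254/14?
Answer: 729445/77 ≈ 9473.3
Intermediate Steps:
T(F, n) = 127/7 + 135/F (T(F, n) = 135/F + 254*(1/14) = 135/F + 127/7 = 127/7 + 135/F)
((55035 - 57614) + 12068) - T(-55, -561) = ((55035 - 57614) + 12068) - (127/7 + 135/(-55)) = (-2579 + 12068) - (127/7 + 135*(-1/55)) = 9489 - (127/7 - 27/11) = 9489 - 1*1208/77 = 9489 - 1208/77 = 729445/77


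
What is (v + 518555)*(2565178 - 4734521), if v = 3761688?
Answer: -9285315190349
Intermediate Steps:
(v + 518555)*(2565178 - 4734521) = (3761688 + 518555)*(2565178 - 4734521) = 4280243*(-2169343) = -9285315190349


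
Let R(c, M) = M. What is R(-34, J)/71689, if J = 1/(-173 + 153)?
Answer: -1/1433780 ≈ -6.9746e-7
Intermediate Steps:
J = -1/20 (J = 1/(-20) = -1/20 ≈ -0.050000)
R(-34, J)/71689 = -1/20/71689 = -1/20*1/71689 = -1/1433780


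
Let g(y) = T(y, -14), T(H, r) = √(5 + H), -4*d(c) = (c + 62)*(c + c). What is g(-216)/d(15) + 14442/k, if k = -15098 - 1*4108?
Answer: -2407/3201 - 2*I*√211/1155 ≈ -0.75195 - 0.025153*I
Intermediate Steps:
d(c) = -c*(62 + c)/2 (d(c) = -(c + 62)*(c + c)/4 = -(62 + c)*2*c/4 = -c*(62 + c)/2)
g(y) = √(5 + y)
k = -19206 (k = -15098 - 4108 = -19206)
g(-216)/d(15) + 14442/k = √(5 - 216)/((-½*15*(62 + 15))) + 14442/(-19206) = √(-211)/((-½*15*77)) + 14442*(-1/19206) = (I*√211)/(-1155/2) - 2407/3201 = (I*√211)*(-2/1155) - 2407/3201 = -2*I*√211/1155 - 2407/3201 = -2407/3201 - 2*I*√211/1155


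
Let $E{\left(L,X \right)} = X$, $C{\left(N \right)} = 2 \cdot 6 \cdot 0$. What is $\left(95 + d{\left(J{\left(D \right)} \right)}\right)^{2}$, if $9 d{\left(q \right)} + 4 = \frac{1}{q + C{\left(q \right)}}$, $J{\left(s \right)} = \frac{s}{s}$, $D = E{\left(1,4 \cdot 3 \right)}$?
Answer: $\frac{80656}{9} \approx 8961.8$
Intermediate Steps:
$C{\left(N \right)} = 0$ ($C{\left(N \right)} = 12 \cdot 0 = 0$)
$D = 12$ ($D = 4 \cdot 3 = 12$)
$J{\left(s \right)} = 1$
$d{\left(q \right)} = - \frac{4}{9} + \frac{1}{9 q}$ ($d{\left(q \right)} = - \frac{4}{9} + \frac{1}{9 \left(q + 0\right)} = - \frac{4}{9} + \frac{1}{9 q}$)
$\left(95 + d{\left(J{\left(D \right)} \right)}\right)^{2} = \left(95 + \frac{1 - 4}{9 \cdot 1}\right)^{2} = \left(95 + \frac{1}{9} \cdot 1 \left(1 - 4\right)\right)^{2} = \left(95 + \frac{1}{9} \cdot 1 \left(-3\right)\right)^{2} = \left(95 - \frac{1}{3}\right)^{2} = \left(\frac{284}{3}\right)^{2} = \frac{80656}{9}$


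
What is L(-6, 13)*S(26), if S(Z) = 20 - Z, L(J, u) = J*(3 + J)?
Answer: -108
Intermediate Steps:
L(-6, 13)*S(26) = (-6*(3 - 6))*(20 - 1*26) = (-6*(-3))*(20 - 26) = 18*(-6) = -108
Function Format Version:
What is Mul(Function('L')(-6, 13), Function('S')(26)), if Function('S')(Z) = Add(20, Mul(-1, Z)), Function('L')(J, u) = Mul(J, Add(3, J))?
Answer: -108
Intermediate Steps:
Mul(Function('L')(-6, 13), Function('S')(26)) = Mul(Mul(-6, Add(3, -6)), Add(20, Mul(-1, 26))) = Mul(Mul(-6, -3), Add(20, -26)) = Mul(18, -6) = -108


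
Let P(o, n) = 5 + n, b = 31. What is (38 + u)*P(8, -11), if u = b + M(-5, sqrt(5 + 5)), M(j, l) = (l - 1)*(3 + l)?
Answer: -456 - 12*sqrt(10) ≈ -493.95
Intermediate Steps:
M(j, l) = (-1 + l)*(3 + l)
u = 38 + 2*sqrt(10) (u = 31 + (-3 + (sqrt(5 + 5))**2 + 2*sqrt(5 + 5)) = 31 + (-3 + (sqrt(10))**2 + 2*sqrt(10)) = 31 + (-3 + 10 + 2*sqrt(10)) = 31 + (7 + 2*sqrt(10)) = 38 + 2*sqrt(10) ≈ 44.325)
(38 + u)*P(8, -11) = (38 + (38 + 2*sqrt(10)))*(5 - 11) = (76 + 2*sqrt(10))*(-6) = -456 - 12*sqrt(10)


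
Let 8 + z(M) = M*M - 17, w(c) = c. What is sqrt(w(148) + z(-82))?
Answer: sqrt(6847) ≈ 82.747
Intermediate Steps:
z(M) = -25 + M**2 (z(M) = -8 + (M*M - 17) = -8 + (M**2 - 17) = -8 + (-17 + M**2) = -25 + M**2)
sqrt(w(148) + z(-82)) = sqrt(148 + (-25 + (-82)**2)) = sqrt(148 + (-25 + 6724)) = sqrt(148 + 6699) = sqrt(6847)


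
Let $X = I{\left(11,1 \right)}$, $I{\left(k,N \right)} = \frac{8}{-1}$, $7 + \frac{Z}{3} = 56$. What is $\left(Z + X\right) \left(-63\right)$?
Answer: $-8757$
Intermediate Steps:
$Z = 147$ ($Z = -21 + 3 \cdot 56 = -21 + 168 = 147$)
$I{\left(k,N \right)} = -8$ ($I{\left(k,N \right)} = 8 \left(-1\right) = -8$)
$X = -8$
$\left(Z + X\right) \left(-63\right) = \left(147 - 8\right) \left(-63\right) = 139 \left(-63\right) = -8757$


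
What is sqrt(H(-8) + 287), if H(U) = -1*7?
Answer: 2*sqrt(70) ≈ 16.733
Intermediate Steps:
H(U) = -7
sqrt(H(-8) + 287) = sqrt(-7 + 287) = sqrt(280) = 2*sqrt(70)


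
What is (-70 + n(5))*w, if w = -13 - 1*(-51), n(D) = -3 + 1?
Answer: -2736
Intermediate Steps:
n(D) = -2
w = 38 (w = -13 + 51 = 38)
(-70 + n(5))*w = (-70 - 2)*38 = -72*38 = -2736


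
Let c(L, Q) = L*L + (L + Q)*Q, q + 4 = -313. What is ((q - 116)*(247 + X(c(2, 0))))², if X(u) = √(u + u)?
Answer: 11440016313 + 185239132*√2 ≈ 1.1702e+10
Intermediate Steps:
q = -317 (q = -4 - 313 = -317)
c(L, Q) = L² + Q*(L + Q)
X(u) = √2*√u (X(u) = √(2*u) = √2*√u)
((q - 116)*(247 + X(c(2, 0))))² = ((-317 - 116)*(247 + √2*√(2² + 0² + 2*0)))² = (-433*(247 + √2*√(4 + 0 + 0)))² = (-433*(247 + √2*√4))² = (-433*(247 + √2*2))² = (-433*(247 + 2*√2))² = (-106951 - 866*√2)²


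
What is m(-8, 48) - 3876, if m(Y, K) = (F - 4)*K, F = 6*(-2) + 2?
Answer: -4548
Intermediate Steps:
F = -10 (F = -12 + 2 = -10)
m(Y, K) = -14*K (m(Y, K) = (-10 - 4)*K = -14*K)
m(-8, 48) - 3876 = -14*48 - 3876 = -672 - 3876 = -4548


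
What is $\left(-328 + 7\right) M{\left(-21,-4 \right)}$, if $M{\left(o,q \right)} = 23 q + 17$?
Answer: $24075$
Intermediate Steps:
$M{\left(o,q \right)} = 17 + 23 q$
$\left(-328 + 7\right) M{\left(-21,-4 \right)} = \left(-328 + 7\right) \left(17 + 23 \left(-4\right)\right) = - 321 \left(17 - 92\right) = \left(-321\right) \left(-75\right) = 24075$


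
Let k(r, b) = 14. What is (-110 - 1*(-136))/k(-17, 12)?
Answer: 13/7 ≈ 1.8571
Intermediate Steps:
(-110 - 1*(-136))/k(-17, 12) = (-110 - 1*(-136))/14 = (-110 + 136)*(1/14) = 26*(1/14) = 13/7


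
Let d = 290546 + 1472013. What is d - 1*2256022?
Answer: -493463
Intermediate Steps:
d = 1762559
d - 1*2256022 = 1762559 - 1*2256022 = 1762559 - 2256022 = -493463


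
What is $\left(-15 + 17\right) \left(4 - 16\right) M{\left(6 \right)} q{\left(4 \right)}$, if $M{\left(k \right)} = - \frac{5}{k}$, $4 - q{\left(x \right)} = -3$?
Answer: $140$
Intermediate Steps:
$q{\left(x \right)} = 7$ ($q{\left(x \right)} = 4 - -3 = 4 + 3 = 7$)
$\left(-15 + 17\right) \left(4 - 16\right) M{\left(6 \right)} q{\left(4 \right)} = \left(-15 + 17\right) \left(4 - 16\right) \left(- \frac{5}{6}\right) 7 = 2 \left(-12\right) \left(\left(-5\right) \frac{1}{6}\right) 7 = \left(-24\right) \left(- \frac{5}{6}\right) 7 = 20 \cdot 7 = 140$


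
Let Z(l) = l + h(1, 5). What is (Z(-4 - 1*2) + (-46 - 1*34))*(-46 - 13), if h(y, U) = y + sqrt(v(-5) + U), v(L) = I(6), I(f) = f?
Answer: 5015 - 59*sqrt(11) ≈ 4819.3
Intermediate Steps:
v(L) = 6
h(y, U) = y + sqrt(6 + U)
Z(l) = 1 + l + sqrt(11) (Z(l) = l + (1 + sqrt(6 + 5)) = l + (1 + sqrt(11)) = 1 + l + sqrt(11))
(Z(-4 - 1*2) + (-46 - 1*34))*(-46 - 13) = ((1 + (-4 - 1*2) + sqrt(11)) + (-46 - 1*34))*(-46 - 13) = ((1 + (-4 - 2) + sqrt(11)) + (-46 - 34))*(-59) = ((1 - 6 + sqrt(11)) - 80)*(-59) = ((-5 + sqrt(11)) - 80)*(-59) = (-85 + sqrt(11))*(-59) = 5015 - 59*sqrt(11)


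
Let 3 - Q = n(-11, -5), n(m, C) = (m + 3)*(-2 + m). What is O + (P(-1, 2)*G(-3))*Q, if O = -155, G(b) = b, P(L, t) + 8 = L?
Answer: -2882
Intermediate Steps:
n(m, C) = (-2 + m)*(3 + m) (n(m, C) = (3 + m)*(-2 + m) = (-2 + m)*(3 + m))
P(L, t) = -8 + L
Q = -101 (Q = 3 - (-6 - 11 + (-11)²) = 3 - (-6 - 11 + 121) = 3 - 1*104 = 3 - 104 = -101)
O + (P(-1, 2)*G(-3))*Q = -155 + ((-8 - 1)*(-3))*(-101) = -155 - 9*(-3)*(-101) = -155 + 27*(-101) = -155 - 2727 = -2882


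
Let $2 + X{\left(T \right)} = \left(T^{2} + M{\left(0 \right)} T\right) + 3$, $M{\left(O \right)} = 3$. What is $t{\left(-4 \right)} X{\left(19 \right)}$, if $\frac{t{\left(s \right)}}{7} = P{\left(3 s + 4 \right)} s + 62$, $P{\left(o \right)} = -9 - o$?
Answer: $193578$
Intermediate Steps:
$t{\left(s \right)} = 434 + 7 s \left(-13 - 3 s\right)$ ($t{\left(s \right)} = 7 \left(\left(-9 - \left(3 s + 4\right)\right) s + 62\right) = 7 \left(\left(-9 - \left(4 + 3 s\right)\right) s + 62\right) = 7 \left(\left(-13 - 3 s\right) s + 62\right) = 7 \left(s \left(-13 - 3 s\right) + 62\right) = 7 \left(62 + s \left(-13 - 3 s\right)\right) = 434 + 7 s \left(-13 - 3 s\right)$)
$X{\left(T \right)} = 1 + T^{2} + 3 T$ ($X{\left(T \right)} = -2 + \left(\left(T^{2} + 3 T\right) + 3\right) = -2 + \left(3 + T^{2} + 3 T\right) = 1 + T^{2} + 3 T$)
$t{\left(-4 \right)} X{\left(19 \right)} = \left(434 - - 28 \left(13 + 3 \left(-4\right)\right)\right) \left(1 + 19^{2} + 3 \cdot 19\right) = \left(434 - - 28 \left(13 - 12\right)\right) \left(1 + 361 + 57\right) = \left(434 - \left(-28\right) 1\right) 419 = \left(434 + 28\right) 419 = 462 \cdot 419 = 193578$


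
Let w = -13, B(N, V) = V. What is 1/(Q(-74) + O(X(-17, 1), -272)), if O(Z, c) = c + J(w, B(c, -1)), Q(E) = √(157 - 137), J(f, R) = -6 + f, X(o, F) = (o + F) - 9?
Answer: -291/84661 - 2*√5/84661 ≈ -0.0034901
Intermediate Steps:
X(o, F) = -9 + F + o (X(o, F) = (F + o) - 9 = -9 + F + o)
Q(E) = 2*√5 (Q(E) = √20 = 2*√5)
O(Z, c) = -19 + c (O(Z, c) = c + (-6 - 13) = c - 19 = -19 + c)
1/(Q(-74) + O(X(-17, 1), -272)) = 1/(2*√5 + (-19 - 272)) = 1/(2*√5 - 291) = 1/(-291 + 2*√5)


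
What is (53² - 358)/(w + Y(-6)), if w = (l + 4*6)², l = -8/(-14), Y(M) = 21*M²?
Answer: 120099/66628 ≈ 1.8025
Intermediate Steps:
l = 4/7 (l = -8*(-1/14) = 4/7 ≈ 0.57143)
w = 29584/49 (w = (4/7 + 4*6)² = (4/7 + 24)² = (172/7)² = 29584/49 ≈ 603.75)
(53² - 358)/(w + Y(-6)) = (53² - 358)/(29584/49 + 21*(-6)²) = (2809 - 358)/(29584/49 + 21*36) = 2451/(29584/49 + 756) = 2451/(66628/49) = 2451*(49/66628) = 120099/66628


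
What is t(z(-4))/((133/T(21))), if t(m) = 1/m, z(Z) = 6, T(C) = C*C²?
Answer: 441/38 ≈ 11.605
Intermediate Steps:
T(C) = C³
t(z(-4))/((133/T(21))) = 1/((133/(21³))*6) = (⅙)/(133/9261) = (⅙)/(133*(1/9261)) = (⅙)/(19/1323) = (1323/19)*(⅙) = 441/38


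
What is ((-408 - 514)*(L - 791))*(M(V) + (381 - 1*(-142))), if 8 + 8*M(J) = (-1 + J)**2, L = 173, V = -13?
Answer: 311393514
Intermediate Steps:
M(J) = -1 + (-1 + J)**2/8
((-408 - 514)*(L - 791))*(M(V) + (381 - 1*(-142))) = ((-408 - 514)*(173 - 791))*((-1 + (-1 - 13)**2/8) + (381 - 1*(-142))) = (-922*(-618))*((-1 + (1/8)*(-14)**2) + (381 + 142)) = 569796*((-1 + (1/8)*196) + 523) = 569796*((-1 + 49/2) + 523) = 569796*(47/2 + 523) = 569796*(1093/2) = 311393514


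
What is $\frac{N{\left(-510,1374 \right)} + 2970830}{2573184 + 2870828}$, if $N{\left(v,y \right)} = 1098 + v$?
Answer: $\frac{1485709}{2722006} \approx 0.54581$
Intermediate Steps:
$\frac{N{\left(-510,1374 \right)} + 2970830}{2573184 + 2870828} = \frac{\left(1098 - 510\right) + 2970830}{2573184 + 2870828} = \frac{588 + 2970830}{5444012} = 2971418 \cdot \frac{1}{5444012} = \frac{1485709}{2722006}$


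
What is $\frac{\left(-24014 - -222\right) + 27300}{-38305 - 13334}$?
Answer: $- \frac{3508}{51639} \approx -0.067933$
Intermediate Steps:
$\frac{\left(-24014 - -222\right) + 27300}{-38305 - 13334} = \frac{\left(-24014 + 222\right) + 27300}{-51639} = \left(-23792 + 27300\right) \left(- \frac{1}{51639}\right) = 3508 \left(- \frac{1}{51639}\right) = - \frac{3508}{51639}$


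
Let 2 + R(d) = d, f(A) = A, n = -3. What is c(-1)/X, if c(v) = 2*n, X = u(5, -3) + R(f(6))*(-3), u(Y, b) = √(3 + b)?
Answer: ½ ≈ 0.50000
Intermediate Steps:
R(d) = -2 + d
X = -12 (X = √(3 - 3) + (-2 + 6)*(-3) = √0 + 4*(-3) = 0 - 12 = -12)
c(v) = -6 (c(v) = 2*(-3) = -6)
c(-1)/X = -6/(-12) = -6*(-1/12) = ½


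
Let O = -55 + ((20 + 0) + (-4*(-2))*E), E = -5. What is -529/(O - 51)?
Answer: 529/126 ≈ 4.1984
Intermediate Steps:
O = -75 (O = -55 + ((20 + 0) - 4*(-2)*(-5)) = -55 + (20 + 8*(-5)) = -55 + (20 - 40) = -55 - 20 = -75)
-529/(O - 51) = -529/(-75 - 51) = -529/(-126) = -529*(-1/126) = 529/126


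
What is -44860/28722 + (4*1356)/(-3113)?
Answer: -147718654/44705793 ≈ -3.3042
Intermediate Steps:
-44860/28722 + (4*1356)/(-3113) = -44860*1/28722 + 5424*(-1/3113) = -22430/14361 - 5424/3113 = -147718654/44705793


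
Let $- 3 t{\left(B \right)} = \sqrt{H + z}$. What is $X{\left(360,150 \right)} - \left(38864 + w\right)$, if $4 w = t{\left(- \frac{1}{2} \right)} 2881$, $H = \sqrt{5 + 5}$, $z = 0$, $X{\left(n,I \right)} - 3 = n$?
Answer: $-38501 + \frac{2881 \sqrt[4]{10}}{12} \approx -38074.0$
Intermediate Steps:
$X{\left(n,I \right)} = 3 + n$
$H = \sqrt{10} \approx 3.1623$
$t{\left(B \right)} = - \frac{\sqrt[4]{10}}{3}$ ($t{\left(B \right)} = - \frac{\sqrt{\sqrt{10} + 0}}{3} = - \frac{\sqrt{\sqrt{10}}}{3} = - \frac{\sqrt[4]{10}}{3}$)
$w = - \frac{2881 \sqrt[4]{10}}{12}$ ($w = \frac{- \frac{\sqrt[4]{10}}{3} \cdot 2881}{4} = \frac{\left(- \frac{2881}{3}\right) \sqrt[4]{10}}{4} = - \frac{2881 \sqrt[4]{10}}{12} \approx -426.94$)
$X{\left(360,150 \right)} - \left(38864 + w\right) = \left(3 + 360\right) - \left(38864 - \frac{2881 \sqrt[4]{10}}{12}\right) = 363 - \left(38864 - \frac{2881 \sqrt[4]{10}}{12}\right) = -38501 + \frac{2881 \sqrt[4]{10}}{12}$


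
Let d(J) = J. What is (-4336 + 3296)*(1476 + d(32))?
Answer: -1568320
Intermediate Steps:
(-4336 + 3296)*(1476 + d(32)) = (-4336 + 3296)*(1476 + 32) = -1040*1508 = -1568320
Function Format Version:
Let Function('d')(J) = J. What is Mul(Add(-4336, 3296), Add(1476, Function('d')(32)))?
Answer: -1568320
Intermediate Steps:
Mul(Add(-4336, 3296), Add(1476, Function('d')(32))) = Mul(Add(-4336, 3296), Add(1476, 32)) = Mul(-1040, 1508) = -1568320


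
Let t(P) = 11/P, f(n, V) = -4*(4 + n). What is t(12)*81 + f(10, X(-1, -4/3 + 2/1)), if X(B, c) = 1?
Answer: 73/4 ≈ 18.250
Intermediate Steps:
f(n, V) = -16 - 4*n
t(12)*81 + f(10, X(-1, -4/3 + 2/1)) = (11/12)*81 + (-16 - 4*10) = (11*(1/12))*81 + (-16 - 40) = (11/12)*81 - 56 = 297/4 - 56 = 73/4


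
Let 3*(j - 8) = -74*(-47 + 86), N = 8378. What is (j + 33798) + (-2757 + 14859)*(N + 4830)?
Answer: 159876060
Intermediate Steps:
j = -954 (j = 8 + (-74*(-47 + 86))/3 = 8 + (-74*39)/3 = 8 + (1/3)*(-2886) = 8 - 962 = -954)
(j + 33798) + (-2757 + 14859)*(N + 4830) = (-954 + 33798) + (-2757 + 14859)*(8378 + 4830) = 32844 + 12102*13208 = 32844 + 159843216 = 159876060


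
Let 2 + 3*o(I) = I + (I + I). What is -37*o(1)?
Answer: -37/3 ≈ -12.333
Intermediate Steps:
o(I) = -2/3 + I (o(I) = -2/3 + (I + (I + I))/3 = -2/3 + (I + 2*I)/3 = -2/3 + (3*I)/3 = -2/3 + I)
-37*o(1) = -37*(-2/3 + 1) = -37*1/3 = -37/3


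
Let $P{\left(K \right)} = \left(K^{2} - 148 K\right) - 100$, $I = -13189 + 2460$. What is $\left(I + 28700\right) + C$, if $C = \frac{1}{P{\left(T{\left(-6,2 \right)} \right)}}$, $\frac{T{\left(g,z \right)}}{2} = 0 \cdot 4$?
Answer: $\frac{1797099}{100} \approx 17971.0$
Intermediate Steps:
$T{\left(g,z \right)} = 0$ ($T{\left(g,z \right)} = 2 \cdot 0 \cdot 4 = 2 \cdot 0 = 0$)
$I = -10729$
$P{\left(K \right)} = -100 + K^{2} - 148 K$
$C = - \frac{1}{100}$ ($C = \frac{1}{-100 + 0^{2} - 0} = \frac{1}{-100 + 0 + 0} = \frac{1}{-100} = - \frac{1}{100} \approx -0.01$)
$\left(I + 28700\right) + C = \left(-10729 + 28700\right) - \frac{1}{100} = 17971 - \frac{1}{100} = \frac{1797099}{100}$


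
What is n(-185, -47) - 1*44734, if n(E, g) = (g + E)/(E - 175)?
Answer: -2013001/45 ≈ -44733.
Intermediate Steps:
n(E, g) = (E + g)/(-175 + E)
n(-185, -47) - 1*44734 = (-185 - 47)/(-175 - 185) - 1*44734 = -232/(-360) - 44734 = -1/360*(-232) - 44734 = 29/45 - 44734 = -2013001/45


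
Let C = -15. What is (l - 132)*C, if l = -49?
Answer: 2715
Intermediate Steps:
(l - 132)*C = (-49 - 132)*(-15) = -181*(-15) = 2715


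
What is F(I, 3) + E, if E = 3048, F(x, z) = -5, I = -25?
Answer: 3043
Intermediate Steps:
F(I, 3) + E = -5 + 3048 = 3043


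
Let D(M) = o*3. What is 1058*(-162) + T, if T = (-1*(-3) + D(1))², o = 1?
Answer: -171360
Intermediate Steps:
D(M) = 3 (D(M) = 1*3 = 3)
T = 36 (T = (-1*(-3) + 3)² = (3 + 3)² = 6² = 36)
1058*(-162) + T = 1058*(-162) + 36 = -171396 + 36 = -171360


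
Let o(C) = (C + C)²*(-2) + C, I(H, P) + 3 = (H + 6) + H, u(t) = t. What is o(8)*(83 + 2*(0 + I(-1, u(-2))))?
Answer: -42840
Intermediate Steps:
I(H, P) = 3 + 2*H (I(H, P) = -3 + ((H + 6) + H) = -3 + ((6 + H) + H) = -3 + (6 + 2*H) = 3 + 2*H)
o(C) = C - 8*C² (o(C) = (2*C)²*(-2) + C = (4*C²)*(-2) + C = -8*C² + C = C - 8*C²)
o(8)*(83 + 2*(0 + I(-1, u(-2)))) = (8*(1 - 8*8))*(83 + 2*(0 + (3 + 2*(-1)))) = (8*(1 - 64))*(83 + 2*(0 + (3 - 2))) = (8*(-63))*(83 + 2*(0 + 1)) = -504*(83 + 2*1) = -504*(83 + 2) = -504*85 = -42840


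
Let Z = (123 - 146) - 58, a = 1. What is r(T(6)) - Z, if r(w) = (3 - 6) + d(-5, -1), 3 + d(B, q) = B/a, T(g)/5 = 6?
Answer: 70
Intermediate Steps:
T(g) = 30 (T(g) = 5*6 = 30)
d(B, q) = -3 + B (d(B, q) = -3 + B/1 = -3 + B*1 = -3 + B)
Z = -81 (Z = -23 - 58 = -81)
r(w) = -11 (r(w) = (3 - 6) + (-3 - 5) = -3 - 8 = -11)
r(T(6)) - Z = -11 - 1*(-81) = -11 + 81 = 70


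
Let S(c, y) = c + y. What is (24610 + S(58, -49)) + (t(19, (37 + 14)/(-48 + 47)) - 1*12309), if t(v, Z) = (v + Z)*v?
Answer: 11702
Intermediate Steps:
t(v, Z) = v*(Z + v) (t(v, Z) = (Z + v)*v = v*(Z + v))
(24610 + S(58, -49)) + (t(19, (37 + 14)/(-48 + 47)) - 1*12309) = (24610 + (58 - 49)) + (19*((37 + 14)/(-48 + 47) + 19) - 1*12309) = (24610 + 9) + (19*(51/(-1) + 19) - 12309) = 24619 + (19*(51*(-1) + 19) - 12309) = 24619 + (19*(-51 + 19) - 12309) = 24619 + (19*(-32) - 12309) = 24619 + (-608 - 12309) = 24619 - 12917 = 11702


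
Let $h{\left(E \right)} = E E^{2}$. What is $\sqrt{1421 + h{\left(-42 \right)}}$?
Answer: $7 i \sqrt{1483} \approx 269.57 i$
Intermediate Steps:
$h{\left(E \right)} = E^{3}$
$\sqrt{1421 + h{\left(-42 \right)}} = \sqrt{1421 + \left(-42\right)^{3}} = \sqrt{1421 - 74088} = \sqrt{-72667} = 7 i \sqrt{1483}$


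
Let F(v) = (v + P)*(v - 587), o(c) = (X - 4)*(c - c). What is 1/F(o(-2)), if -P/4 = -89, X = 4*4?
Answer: -1/208972 ≈ -4.7853e-6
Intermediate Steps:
X = 16
P = 356 (P = -4*(-89) = 356)
o(c) = 0 (o(c) = (16 - 4)*(c - c) = 12*0 = 0)
F(v) = (-587 + v)*(356 + v) (F(v) = (v + 356)*(v - 587) = (356 + v)*(-587 + v) = (-587 + v)*(356 + v))
1/F(o(-2)) = 1/(-208972 + 0² - 231*0) = 1/(-208972 + 0 + 0) = 1/(-208972) = -1/208972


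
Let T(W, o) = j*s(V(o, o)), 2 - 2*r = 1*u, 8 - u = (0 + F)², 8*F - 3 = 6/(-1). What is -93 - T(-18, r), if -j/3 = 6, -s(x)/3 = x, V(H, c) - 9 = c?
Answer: -26931/64 ≈ -420.80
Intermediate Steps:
V(H, c) = 9 + c
F = -3/8 (F = 3/8 + (6/(-1))/8 = 3/8 + (6*(-1))/8 = 3/8 + (⅛)*(-6) = 3/8 - ¾ = -3/8 ≈ -0.37500)
s(x) = -3*x
u = 503/64 (u = 8 - (0 - 3/8)² = 8 - (-3/8)² = 8 - 1*9/64 = 8 - 9/64 = 503/64 ≈ 7.8594)
j = -18 (j = -3*6 = -18)
r = -375/128 (r = 1 - 503/(2*64) = 1 - ½*503/64 = 1 - 503/128 = -375/128 ≈ -2.9297)
T(W, o) = 486 + 54*o (T(W, o) = -(-54)*(9 + o) = -18*(-27 - 3*o) = 486 + 54*o)
-93 - T(-18, r) = -93 - (486 + 54*(-375/128)) = -93 - (486 - 10125/64) = -93 - 1*20979/64 = -93 - 20979/64 = -26931/64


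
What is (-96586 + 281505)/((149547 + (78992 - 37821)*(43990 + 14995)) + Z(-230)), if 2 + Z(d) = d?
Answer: 184919/2428620750 ≈ 7.6142e-5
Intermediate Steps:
Z(d) = -2 + d
(-96586 + 281505)/((149547 + (78992 - 37821)*(43990 + 14995)) + Z(-230)) = (-96586 + 281505)/((149547 + (78992 - 37821)*(43990 + 14995)) + (-2 - 230)) = 184919/((149547 + 41171*58985) - 232) = 184919/((149547 + 2428471435) - 232) = 184919/(2428620982 - 232) = 184919/2428620750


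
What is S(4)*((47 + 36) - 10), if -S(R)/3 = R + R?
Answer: -1752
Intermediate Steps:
S(R) = -6*R (S(R) = -3*(R + R) = -6*R)
S(4)*((47 + 36) - 10) = (-6*4)*((47 + 36) - 10) = -24*(83 - 10) = -24*73 = -1752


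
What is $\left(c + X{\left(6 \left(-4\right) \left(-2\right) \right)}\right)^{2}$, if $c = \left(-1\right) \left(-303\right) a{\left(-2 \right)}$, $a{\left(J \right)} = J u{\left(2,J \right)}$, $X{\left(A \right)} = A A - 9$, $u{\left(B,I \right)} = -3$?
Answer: $16916769$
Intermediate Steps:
$X{\left(A \right)} = -9 + A^{2}$ ($X{\left(A \right)} = A^{2} - 9 = -9 + A^{2}$)
$a{\left(J \right)} = - 3 J$ ($a{\left(J \right)} = J \left(-3\right) = - 3 J$)
$c = 1818$ ($c = \left(-1\right) \left(-303\right) \left(\left(-3\right) \left(-2\right)\right) = 303 \cdot 6 = 1818$)
$\left(c + X{\left(6 \left(-4\right) \left(-2\right) \right)}\right)^{2} = \left(1818 - \left(9 - \left(6 \left(-4\right) \left(-2\right)\right)^{2}\right)\right)^{2} = \left(1818 - \left(9 - \left(\left(-24\right) \left(-2\right)\right)^{2}\right)\right)^{2} = \left(1818 - \left(9 - 48^{2}\right)\right)^{2} = \left(1818 + \left(-9 + 2304\right)\right)^{2} = \left(1818 + 2295\right)^{2} = 4113^{2} = 16916769$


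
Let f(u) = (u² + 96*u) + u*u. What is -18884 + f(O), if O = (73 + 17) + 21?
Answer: 16414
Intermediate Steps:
O = 111 (O = 90 + 21 = 111)
f(u) = 2*u² + 96*u (f(u) = (u² + 96*u) + u² = 2*u² + 96*u)
-18884 + f(O) = -18884 + 2*111*(48 + 111) = -18884 + 2*111*159 = -18884 + 35298 = 16414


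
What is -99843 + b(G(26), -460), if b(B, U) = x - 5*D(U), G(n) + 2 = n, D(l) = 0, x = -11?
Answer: -99854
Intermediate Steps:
G(n) = -2 + n
b(B, U) = -11 (b(B, U) = -11 - 5*0 = -11 + 0 = -11)
-99843 + b(G(26), -460) = -99843 - 11 = -99854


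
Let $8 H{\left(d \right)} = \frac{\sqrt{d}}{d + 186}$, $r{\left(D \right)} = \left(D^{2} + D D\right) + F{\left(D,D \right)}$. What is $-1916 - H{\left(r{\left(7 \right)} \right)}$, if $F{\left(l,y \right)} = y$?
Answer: $-1916 - \frac{\sqrt{105}}{2328} \approx -1916.0$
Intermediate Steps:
$r{\left(D \right)} = D + 2 D^{2}$ ($r{\left(D \right)} = \left(D^{2} + D D\right) + D = \left(D^{2} + D^{2}\right) + D = 2 D^{2} + D = D + 2 D^{2}$)
$H{\left(d \right)} = \frac{\sqrt{d}}{8 \left(186 + d\right)}$ ($H{\left(d \right)} = \frac{\frac{1}{d + 186} \sqrt{d}}{8} = \frac{\frac{1}{186 + d} \sqrt{d}}{8} = \frac{\sqrt{d} \frac{1}{186 + d}}{8} = \frac{\sqrt{d}}{8 \left(186 + d\right)}$)
$-1916 - H{\left(r{\left(7 \right)} \right)} = -1916 - \frac{\sqrt{7 \left(1 + 2 \cdot 7\right)}}{8 \left(186 + 7 \left(1 + 2 \cdot 7\right)\right)} = -1916 - \frac{\sqrt{7 \left(1 + 14\right)}}{8 \left(186 + 7 \left(1 + 14\right)\right)} = -1916 - \frac{\sqrt{7 \cdot 15}}{8 \left(186 + 7 \cdot 15\right)} = -1916 - \frac{\sqrt{105}}{8 \left(186 + 105\right)} = -1916 - \frac{\sqrt{105}}{8 \cdot 291} = -1916 - \frac{1}{8} \sqrt{105} \cdot \frac{1}{291} = -1916 - \frac{\sqrt{105}}{2328}$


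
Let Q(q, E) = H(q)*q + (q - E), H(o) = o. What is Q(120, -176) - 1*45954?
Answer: -31258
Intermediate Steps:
Q(q, E) = q + q² - E (Q(q, E) = q*q + (q - E) = q² + (q - E) = q + q² - E)
Q(120, -176) - 1*45954 = (120 + 120² - 1*(-176)) - 1*45954 = (120 + 14400 + 176) - 45954 = 14696 - 45954 = -31258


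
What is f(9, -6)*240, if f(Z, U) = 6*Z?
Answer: 12960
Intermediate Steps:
f(9, -6)*240 = (6*9)*240 = 54*240 = 12960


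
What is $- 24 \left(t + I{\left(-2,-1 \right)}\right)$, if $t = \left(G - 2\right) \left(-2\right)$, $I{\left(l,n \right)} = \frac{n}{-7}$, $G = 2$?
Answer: $- \frac{24}{7} \approx -3.4286$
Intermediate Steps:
$I{\left(l,n \right)} = - \frac{n}{7}$ ($I{\left(l,n \right)} = n \left(- \frac{1}{7}\right) = - \frac{n}{7}$)
$t = 0$ ($t = \left(2 - 2\right) \left(-2\right) = 0 \left(-2\right) = 0$)
$- 24 \left(t + I{\left(-2,-1 \right)}\right) = - 24 \left(0 - - \frac{1}{7}\right) = - 24 \left(0 + \frac{1}{7}\right) = \left(-24\right) \frac{1}{7} = - \frac{24}{7}$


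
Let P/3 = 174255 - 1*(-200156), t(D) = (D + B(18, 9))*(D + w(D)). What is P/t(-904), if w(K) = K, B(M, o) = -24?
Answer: 1123233/1677824 ≈ 0.66946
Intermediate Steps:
t(D) = 2*D*(-24 + D) (t(D) = (D - 24)*(D + D) = (-24 + D)*(2*D) = 2*D*(-24 + D))
P = 1123233 (P = 3*(174255 - 1*(-200156)) = 3*(174255 + 200156) = 3*374411 = 1123233)
P/t(-904) = 1123233/((2*(-904)*(-24 - 904))) = 1123233/((2*(-904)*(-928))) = 1123233/1677824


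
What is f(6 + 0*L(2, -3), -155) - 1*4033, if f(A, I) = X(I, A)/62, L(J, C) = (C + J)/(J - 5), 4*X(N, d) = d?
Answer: -500089/124 ≈ -4033.0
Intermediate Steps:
X(N, d) = d/4
L(J, C) = (C + J)/(-5 + J)
f(A, I) = A/248 (f(A, I) = (A/4)/62 = (A/4)*(1/62) = A/248)
f(6 + 0*L(2, -3), -155) - 1*4033 = (6 + 0*((-3 + 2)/(-5 + 2)))/248 - 1*4033 = (6 + 0*(-1/(-3)))/248 - 4033 = (6 + 0*(-⅓*(-1)))/248 - 4033 = (6 + 0*(⅓))/248 - 4033 = (6 + 0)/248 - 4033 = (1/248)*6 - 4033 = 3/124 - 4033 = -500089/124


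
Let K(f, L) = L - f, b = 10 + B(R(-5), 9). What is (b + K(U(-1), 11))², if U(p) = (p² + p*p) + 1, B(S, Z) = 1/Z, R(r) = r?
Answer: 26569/81 ≈ 328.01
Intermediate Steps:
U(p) = 1 + 2*p² (U(p) = (p² + p²) + 1 = 2*p² + 1 = 1 + 2*p²)
b = 91/9 (b = 10 + 1/9 = 10 + ⅑ = 91/9 ≈ 10.111)
(b + K(U(-1), 11))² = (91/9 + (11 - (1 + 2*(-1)²)))² = (91/9 + (11 - (1 + 2*1)))² = (91/9 + (11 - (1 + 2)))² = (91/9 + (11 - 1*3))² = (91/9 + (11 - 3))² = (91/9 + 8)² = (163/9)² = 26569/81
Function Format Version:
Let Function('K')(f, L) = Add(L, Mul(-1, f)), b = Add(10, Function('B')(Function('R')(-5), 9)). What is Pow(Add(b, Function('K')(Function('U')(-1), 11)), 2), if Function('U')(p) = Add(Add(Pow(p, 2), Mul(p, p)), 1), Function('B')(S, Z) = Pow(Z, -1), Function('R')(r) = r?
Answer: Rational(26569, 81) ≈ 328.01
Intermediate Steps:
Function('U')(p) = Add(1, Mul(2, Pow(p, 2))) (Function('U')(p) = Add(Add(Pow(p, 2), Pow(p, 2)), 1) = Add(Mul(2, Pow(p, 2)), 1) = Add(1, Mul(2, Pow(p, 2))))
b = Rational(91, 9) (b = Add(10, Pow(9, -1)) = Add(10, Rational(1, 9)) = Rational(91, 9) ≈ 10.111)
Pow(Add(b, Function('K')(Function('U')(-1), 11)), 2) = Pow(Add(Rational(91, 9), Add(11, Mul(-1, Add(1, Mul(2, Pow(-1, 2)))))), 2) = Pow(Add(Rational(91, 9), Add(11, Mul(-1, Add(1, Mul(2, 1))))), 2) = Pow(Add(Rational(91, 9), Add(11, Mul(-1, Add(1, 2)))), 2) = Pow(Add(Rational(91, 9), Add(11, Mul(-1, 3))), 2) = Pow(Add(Rational(91, 9), Add(11, -3)), 2) = Pow(Add(Rational(91, 9), 8), 2) = Pow(Rational(163, 9), 2) = Rational(26569, 81)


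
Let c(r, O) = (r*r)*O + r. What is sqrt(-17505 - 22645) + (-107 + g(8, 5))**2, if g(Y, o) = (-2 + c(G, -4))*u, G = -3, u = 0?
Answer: 11449 + 5*I*sqrt(1606) ≈ 11449.0 + 200.37*I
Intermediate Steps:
c(r, O) = r + O*r**2 (c(r, O) = r**2*O + r = O*r**2 + r = r + O*r**2)
g(Y, o) = 0 (g(Y, o) = (-2 - 3*(1 - 4*(-3)))*0 = (-2 - 3*(1 + 12))*0 = (-2 - 3*13)*0 = (-2 - 39)*0 = -41*0 = 0)
sqrt(-17505 - 22645) + (-107 + g(8, 5))**2 = sqrt(-17505 - 22645) + (-107 + 0)**2 = sqrt(-40150) + (-107)**2 = 5*I*sqrt(1606) + 11449 = 11449 + 5*I*sqrt(1606)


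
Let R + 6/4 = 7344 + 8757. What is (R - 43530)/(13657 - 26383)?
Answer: 18287/8484 ≈ 2.1555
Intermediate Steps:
R = 32199/2 (R = -3/2 + (7344 + 8757) = -3/2 + 16101 = 32199/2 ≈ 16100.)
(R - 43530)/(13657 - 26383) = (32199/2 - 43530)/(13657 - 26383) = -54861/2/(-12726) = -54861/2*(-1/12726) = 18287/8484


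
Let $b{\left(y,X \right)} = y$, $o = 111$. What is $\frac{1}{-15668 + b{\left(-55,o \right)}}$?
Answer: $- \frac{1}{15723} \approx -6.3601 \cdot 10^{-5}$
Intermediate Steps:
$\frac{1}{-15668 + b{\left(-55,o \right)}} = \frac{1}{-15668 - 55} = \frac{1}{-15723} = - \frac{1}{15723}$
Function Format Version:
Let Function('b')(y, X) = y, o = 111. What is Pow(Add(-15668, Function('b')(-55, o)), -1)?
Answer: Rational(-1, 15723) ≈ -6.3601e-5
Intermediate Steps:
Pow(Add(-15668, Function('b')(-55, o)), -1) = Pow(Add(-15668, -55), -1) = Pow(-15723, -1) = Rational(-1, 15723)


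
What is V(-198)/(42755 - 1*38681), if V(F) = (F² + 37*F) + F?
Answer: 5280/679 ≈ 7.7761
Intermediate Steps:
V(F) = F² + 38*F
V(-198)/(42755 - 1*38681) = (-198*(38 - 198))/(42755 - 1*38681) = (-198*(-160))/(42755 - 38681) = 31680/4074 = 31680*(1/4074) = 5280/679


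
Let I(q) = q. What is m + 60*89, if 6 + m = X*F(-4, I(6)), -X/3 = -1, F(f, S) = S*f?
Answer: 5262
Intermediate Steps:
X = 3 (X = -3*(-1) = 3)
m = -78 (m = -6 + 3*(6*(-4)) = -6 + 3*(-24) = -6 - 72 = -78)
m + 60*89 = -78 + 60*89 = -78 + 5340 = 5262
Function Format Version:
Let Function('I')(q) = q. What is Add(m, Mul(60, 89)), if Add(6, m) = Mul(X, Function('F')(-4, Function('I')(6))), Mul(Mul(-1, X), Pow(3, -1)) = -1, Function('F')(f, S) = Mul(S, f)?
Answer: 5262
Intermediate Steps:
X = 3 (X = Mul(-3, -1) = 3)
m = -78 (m = Add(-6, Mul(3, Mul(6, -4))) = Add(-6, Mul(3, -24)) = Add(-6, -72) = -78)
Add(m, Mul(60, 89)) = Add(-78, Mul(60, 89)) = Add(-78, 5340) = 5262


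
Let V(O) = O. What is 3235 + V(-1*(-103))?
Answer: 3338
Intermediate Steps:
3235 + V(-1*(-103)) = 3235 - 1*(-103) = 3235 + 103 = 3338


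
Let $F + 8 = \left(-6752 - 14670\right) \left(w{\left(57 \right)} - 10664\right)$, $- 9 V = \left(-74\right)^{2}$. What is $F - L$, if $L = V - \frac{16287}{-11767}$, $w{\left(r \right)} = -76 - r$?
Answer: $\frac{24494721392887}{105903} \approx 2.3129 \cdot 10^{8}$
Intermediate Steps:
$V = - \frac{5476}{9}$ ($V = - \frac{\left(-74\right)^{2}}{9} = \left(- \frac{1}{9}\right) 5476 = - \frac{5476}{9} \approx -608.44$)
$F = 231293326$ ($F = -8 + \left(-6752 - 14670\right) \left(\left(-76 - 57\right) - 10664\right) = -8 - 21422 \left(\left(-76 - 57\right) - 10664\right) = -8 - 21422 \left(-133 - 10664\right) = -8 - -231293334 = -8 + 231293334 = 231293326$)
$L = - \frac{64289509}{105903}$ ($L = - \frac{5476}{9} - \frac{16287}{-11767} = - \frac{5476}{9} - 16287 \left(- \frac{1}{11767}\right) = - \frac{5476}{9} - - \frac{16287}{11767} = - \frac{5476}{9} + \frac{16287}{11767} = - \frac{64289509}{105903} \approx -607.06$)
$F - L = 231293326 - - \frac{64289509}{105903} = 231293326 + \frac{64289509}{105903} = \frac{24494721392887}{105903}$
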